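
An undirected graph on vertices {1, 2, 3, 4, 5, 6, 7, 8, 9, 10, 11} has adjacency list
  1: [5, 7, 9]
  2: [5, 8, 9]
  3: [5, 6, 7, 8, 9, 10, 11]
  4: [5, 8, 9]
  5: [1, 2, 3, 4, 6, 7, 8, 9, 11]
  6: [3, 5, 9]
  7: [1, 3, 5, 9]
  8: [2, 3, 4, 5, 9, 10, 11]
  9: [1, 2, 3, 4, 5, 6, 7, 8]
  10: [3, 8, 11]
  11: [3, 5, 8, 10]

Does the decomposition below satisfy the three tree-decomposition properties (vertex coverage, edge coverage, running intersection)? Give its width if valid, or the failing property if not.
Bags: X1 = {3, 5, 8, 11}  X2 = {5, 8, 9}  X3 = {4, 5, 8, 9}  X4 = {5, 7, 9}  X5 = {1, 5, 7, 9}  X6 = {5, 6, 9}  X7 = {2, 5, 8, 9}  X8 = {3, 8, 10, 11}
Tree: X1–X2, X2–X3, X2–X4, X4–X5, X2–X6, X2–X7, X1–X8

A tree decomposition must satisfy three properties: every vertex lies in some bag; for every edge, both endpoints lie together in some bag; and for every vertex, the bags containing it form a connected subtree. Here edge (3,9) lies in no bag, so the decomposition is invalid.

No — edge (3,9) lies in no bag.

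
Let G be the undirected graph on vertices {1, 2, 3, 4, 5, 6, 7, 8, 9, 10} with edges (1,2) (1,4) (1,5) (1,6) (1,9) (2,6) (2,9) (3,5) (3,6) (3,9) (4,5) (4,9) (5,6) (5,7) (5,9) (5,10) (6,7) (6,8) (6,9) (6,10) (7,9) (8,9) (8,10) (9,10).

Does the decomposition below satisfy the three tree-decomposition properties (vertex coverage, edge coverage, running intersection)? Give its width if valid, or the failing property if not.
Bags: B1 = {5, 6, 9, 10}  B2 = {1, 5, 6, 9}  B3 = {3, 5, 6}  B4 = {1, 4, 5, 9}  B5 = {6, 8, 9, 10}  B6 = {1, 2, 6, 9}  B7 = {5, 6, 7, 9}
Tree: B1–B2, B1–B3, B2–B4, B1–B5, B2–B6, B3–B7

No — edge (9,3) lies in no bag.

A tree decomposition must satisfy three properties: every vertex lies in some bag; for every edge, both endpoints lie together in some bag; and for every vertex, the bags containing it form a connected subtree. Here edge (9,3) lies in no bag, so the decomposition is invalid.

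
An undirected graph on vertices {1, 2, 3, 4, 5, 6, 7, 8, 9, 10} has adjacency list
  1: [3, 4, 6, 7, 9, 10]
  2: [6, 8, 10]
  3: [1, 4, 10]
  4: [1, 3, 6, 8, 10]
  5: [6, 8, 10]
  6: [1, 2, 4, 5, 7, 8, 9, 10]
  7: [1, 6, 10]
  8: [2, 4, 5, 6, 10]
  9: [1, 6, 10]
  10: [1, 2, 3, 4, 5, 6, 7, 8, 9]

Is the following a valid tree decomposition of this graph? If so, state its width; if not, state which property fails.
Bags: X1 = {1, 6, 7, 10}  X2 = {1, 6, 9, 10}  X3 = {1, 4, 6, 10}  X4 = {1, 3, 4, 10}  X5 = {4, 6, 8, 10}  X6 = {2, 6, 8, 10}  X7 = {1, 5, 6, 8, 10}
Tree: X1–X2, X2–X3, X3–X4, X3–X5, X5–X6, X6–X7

A tree decomposition must satisfy three properties: every vertex lies in some bag; for every edge, both endpoints lie together in some bag; and for every vertex, the bags containing it form a connected subtree. Here bags containing vertex 1 are not connected in the tree, so the decomposition is invalid.

No — bags containing vertex 1 are not connected in the tree.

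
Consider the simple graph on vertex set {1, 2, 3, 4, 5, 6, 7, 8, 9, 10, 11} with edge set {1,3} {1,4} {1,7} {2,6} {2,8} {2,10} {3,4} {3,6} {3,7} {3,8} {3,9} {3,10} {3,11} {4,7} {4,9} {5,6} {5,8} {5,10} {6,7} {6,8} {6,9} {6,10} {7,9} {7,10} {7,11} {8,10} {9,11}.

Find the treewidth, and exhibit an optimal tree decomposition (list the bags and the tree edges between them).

Treewidth 3.
One optimal decomposition is:
Bags: B1 = {3, 6, 8, 10}  B2 = {3, 6, 7, 10}  B3 = {5, 6, 8, 10}  B4 = {3, 6, 7, 9}  B5 = {3, 4, 7, 9}  B6 = {2, 6, 8, 10}  B7 = {3, 7, 9, 11}  B8 = {1, 3, 4, 7}
Tree: B1–B2, B1–B3, B2–B4, B4–B5, B3–B6, B4–B7, B5–B8

Each bag holds 4 vertices, so the decomposition has width 3, which upper-bounds the treewidth. On the other hand G contains the 4-clique {2, 6, 8, 10}. A clique must lie in a single bag of any decomposition, so no decomposition can have width below 3. Hence tw(G) = 3 exactly.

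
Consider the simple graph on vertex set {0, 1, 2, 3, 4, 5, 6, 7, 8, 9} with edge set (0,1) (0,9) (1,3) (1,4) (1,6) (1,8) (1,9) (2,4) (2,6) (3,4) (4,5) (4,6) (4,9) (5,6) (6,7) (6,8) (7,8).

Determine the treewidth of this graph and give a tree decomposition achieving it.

The largest bag has 3 vertices, giving width 2; this decomposition certifies tw(G) ≤ 2. On the other hand G contains the 3-clique {0, 1, 9}. A clique must lie in a single bag of any decomposition, so no decomposition can have width below 2. Combining the bounds, tw(G) = 2.

Treewidth 2.
One optimal decomposition is:
Bags: B1 = {1, 4, 6}  B2 = {1, 6, 8}  B3 = {1, 4, 9}  B4 = {4, 5, 6}  B5 = {2, 4, 6}  B6 = {1, 3, 4}  B7 = {0, 1, 9}  B8 = {6, 7, 8}
Tree: B1–B2, B1–B3, B1–B4, B4–B5, B3–B6, B3–B7, B2–B8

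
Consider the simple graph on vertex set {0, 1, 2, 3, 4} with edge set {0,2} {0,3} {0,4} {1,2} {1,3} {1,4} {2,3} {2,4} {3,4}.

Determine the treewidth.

3

A width-3 tree decomposition is:
Bags: B1 = {1, 2, 3, 4}  B2 = {0, 2, 3, 4}
Tree: B1–B2
Each bag holds 4 vertices, so the decomposition has width 3, which upper-bounds the treewidth. For the lower bound, the 4 vertices {0, 2, 3, 4} are pairwise adjacent, and any tree decomposition puts a clique entirely inside one bag — forcing width ≥ 3. Hence tw(G) = 3 exactly.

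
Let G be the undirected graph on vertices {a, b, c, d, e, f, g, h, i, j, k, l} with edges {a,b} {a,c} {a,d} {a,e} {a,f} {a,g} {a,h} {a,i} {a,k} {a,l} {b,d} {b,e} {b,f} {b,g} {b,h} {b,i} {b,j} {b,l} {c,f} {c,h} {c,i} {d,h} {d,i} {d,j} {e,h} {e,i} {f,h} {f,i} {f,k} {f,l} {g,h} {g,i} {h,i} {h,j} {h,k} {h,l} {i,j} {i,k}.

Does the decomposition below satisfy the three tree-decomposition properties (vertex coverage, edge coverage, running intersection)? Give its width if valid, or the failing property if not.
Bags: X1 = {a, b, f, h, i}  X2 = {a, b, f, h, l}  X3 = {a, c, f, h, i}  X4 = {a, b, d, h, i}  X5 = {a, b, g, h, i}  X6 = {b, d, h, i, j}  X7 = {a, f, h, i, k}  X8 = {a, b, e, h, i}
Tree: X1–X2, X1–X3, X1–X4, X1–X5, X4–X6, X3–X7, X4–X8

Yes; width 4.

Vertex coverage: the bags together contain {a, b, c, d, e, f, g, h, i, j, k, l}, the full vertex set. Edge coverage: each edge of G has both endpoints in at least one bag. Running intersection: for every vertex, the bags containing it form a connected subtree. All three properties hold, so this is a valid tree decomposition of width max|bag| − 1 = 4, and hence tw(G) ≤ 4.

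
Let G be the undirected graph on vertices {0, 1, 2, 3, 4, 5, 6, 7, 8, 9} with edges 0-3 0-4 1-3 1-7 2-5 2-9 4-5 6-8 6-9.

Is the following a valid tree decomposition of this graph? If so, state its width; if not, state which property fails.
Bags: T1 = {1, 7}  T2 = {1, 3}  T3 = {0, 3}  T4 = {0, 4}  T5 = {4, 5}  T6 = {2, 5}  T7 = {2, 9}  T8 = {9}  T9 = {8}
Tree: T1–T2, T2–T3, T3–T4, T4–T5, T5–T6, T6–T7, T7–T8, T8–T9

No — vertex 6 appears in no bag.

A tree decomposition must satisfy three properties: every vertex lies in some bag; for every edge, both endpoints lie together in some bag; and for every vertex, the bags containing it form a connected subtree. Here vertex 6 appears in no bag, so the decomposition is invalid.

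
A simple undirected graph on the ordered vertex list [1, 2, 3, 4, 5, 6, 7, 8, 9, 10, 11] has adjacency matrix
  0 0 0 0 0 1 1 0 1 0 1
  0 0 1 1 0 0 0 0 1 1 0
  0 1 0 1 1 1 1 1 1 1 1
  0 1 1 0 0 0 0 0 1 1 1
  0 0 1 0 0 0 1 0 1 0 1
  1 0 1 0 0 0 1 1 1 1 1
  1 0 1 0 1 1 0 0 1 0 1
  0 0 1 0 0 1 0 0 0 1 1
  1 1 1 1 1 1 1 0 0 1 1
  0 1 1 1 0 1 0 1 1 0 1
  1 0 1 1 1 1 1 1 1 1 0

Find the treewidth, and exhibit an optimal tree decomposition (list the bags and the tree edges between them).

Treewidth 4.
Bags: B1 = {2, 3, 4, 9, 10}  B2 = {3, 4, 9, 10, 11}  B3 = {3, 6, 9, 10, 11}  B4 = {3, 6, 7, 9, 11}  B5 = {3, 6, 8, 10, 11}  B6 = {3, 5, 7, 9, 11}  B7 = {1, 6, 7, 9, 11}
Tree: B1–B2, B2–B3, B3–B4, B3–B5, B4–B6, B4–B7

Every bag has size at most 5, so the width is 5 − 1 = 4 and tw(G) ≤ 4. For the lower bound, the 5 vertices {1, 6, 7, 9, 11} are pairwise adjacent, and any tree decomposition puts a clique entirely inside one bag — forcing width ≥ 4. Therefore the treewidth is 4.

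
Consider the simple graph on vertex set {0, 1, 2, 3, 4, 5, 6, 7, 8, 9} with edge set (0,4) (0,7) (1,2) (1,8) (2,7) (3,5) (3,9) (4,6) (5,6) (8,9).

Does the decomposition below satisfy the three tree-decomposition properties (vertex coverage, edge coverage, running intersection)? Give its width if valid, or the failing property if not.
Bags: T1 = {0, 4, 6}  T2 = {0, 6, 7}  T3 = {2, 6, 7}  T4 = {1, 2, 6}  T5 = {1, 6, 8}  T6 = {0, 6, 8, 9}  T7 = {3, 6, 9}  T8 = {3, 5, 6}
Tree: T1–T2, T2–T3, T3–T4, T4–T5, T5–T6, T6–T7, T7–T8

A tree decomposition must satisfy three properties: every vertex lies in some bag; for every edge, both endpoints lie together in some bag; and for every vertex, the bags containing it form a connected subtree. Here bags containing vertex 0 are not connected in the tree, so the decomposition is invalid.

No — bags containing vertex 0 are not connected in the tree.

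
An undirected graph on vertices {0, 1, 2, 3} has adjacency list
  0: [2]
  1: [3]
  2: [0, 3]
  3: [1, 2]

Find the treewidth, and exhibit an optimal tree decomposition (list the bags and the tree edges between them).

Treewidth 1.
Bags: B1 = {1, 3}  B2 = {2, 3}  B3 = {0, 2}
Tree: B1–B2, B2–B3

Every bag has size at most 2, so the width is 2 − 1 = 1 and tw(G) ≤ 1. Any graph with an edge has treewidth ≥ 1, and G has the edge 1–3. The upper and lower bounds meet at 1, so that is the treewidth.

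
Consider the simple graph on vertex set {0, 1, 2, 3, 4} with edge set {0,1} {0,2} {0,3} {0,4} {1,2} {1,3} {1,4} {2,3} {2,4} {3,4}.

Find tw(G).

A width-4 tree decomposition is:
Bags: B1 = {0, 1, 2, 3, 4}
Tree: (single bag)
With just one bag of size 5, the width is 5 − 1 = 4, so tw(G) ≤ 4. Conversely, {0, 1, 2, 3, 4} is a clique of size 5, and the vertices of any clique must share a bag in every tree decomposition; so some bag has ≥ 5 vertices and tw(G) ≥ 4. Therefore the treewidth is 4.

4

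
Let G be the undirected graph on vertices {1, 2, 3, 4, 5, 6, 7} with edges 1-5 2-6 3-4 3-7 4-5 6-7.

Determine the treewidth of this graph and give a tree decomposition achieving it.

The largest bag has 2 vertices, giving width 1; this decomposition certifies tw(G) ≤ 1. Since G has at least one edge (e.g. 1–5), it is not an edgeless graph, so tw(G) ≥ 1. Therefore the treewidth is 1.

Treewidth 1.
One such decomposition:
Bags: B1 = {1, 5}  B2 = {4, 5}  B3 = {3, 4}  B4 = {3, 7}  B5 = {6, 7}  B6 = {2, 6}
Tree: B1–B2, B2–B3, B3–B4, B4–B5, B5–B6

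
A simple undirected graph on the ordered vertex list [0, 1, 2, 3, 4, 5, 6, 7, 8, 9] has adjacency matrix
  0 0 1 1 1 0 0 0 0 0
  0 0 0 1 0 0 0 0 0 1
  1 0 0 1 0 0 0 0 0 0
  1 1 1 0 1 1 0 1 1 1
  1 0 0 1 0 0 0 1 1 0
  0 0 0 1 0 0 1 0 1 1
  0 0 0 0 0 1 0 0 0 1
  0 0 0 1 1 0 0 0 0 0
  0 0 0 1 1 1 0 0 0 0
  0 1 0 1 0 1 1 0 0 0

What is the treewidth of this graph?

2

A width-2 tree decomposition is:
Bags: B1 = {5, 6, 9}  B2 = {3, 5, 9}  B3 = {3, 5, 8}  B4 = {3, 4, 8}  B5 = {1, 3, 9}  B6 = {0, 3, 4}  B7 = {3, 4, 7}  B8 = {0, 2, 3}
Tree: B1–B2, B2–B3, B3–B4, B2–B5, B4–B6, B6–B7, B6–B8
The largest bag has 3 vertices, giving width 2; this decomposition certifies tw(G) ≤ 2. For the lower bound, the 3 vertices {1, 3, 9} are pairwise adjacent, and any tree decomposition puts a clique entirely inside one bag — forcing width ≥ 2. Hence tw(G) = 2 exactly.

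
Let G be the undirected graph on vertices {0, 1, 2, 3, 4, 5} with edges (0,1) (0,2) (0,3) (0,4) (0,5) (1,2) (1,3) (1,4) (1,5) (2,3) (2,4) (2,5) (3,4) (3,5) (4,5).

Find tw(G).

A width-5 tree decomposition is:
Bags: B1 = {0, 1, 2, 3, 4, 5}
Tree: (single bag)
A single bag containing all 6 vertices is trivially a valid decomposition of width 5. For the lower bound, the 6 vertices {0, 1, 2, 3, 4, 5} are pairwise adjacent, and any tree decomposition puts a clique entirely inside one bag — forcing width ≥ 5. Hence tw(G) = 5 exactly.

5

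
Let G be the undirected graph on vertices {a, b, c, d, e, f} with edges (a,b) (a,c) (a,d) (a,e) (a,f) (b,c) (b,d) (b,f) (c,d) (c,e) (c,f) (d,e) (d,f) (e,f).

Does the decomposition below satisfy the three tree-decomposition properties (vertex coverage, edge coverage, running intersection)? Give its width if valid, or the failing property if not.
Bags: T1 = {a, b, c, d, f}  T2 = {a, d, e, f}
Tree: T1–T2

No — edge (c,e) lies in no bag.

A tree decomposition must satisfy three properties: every vertex lies in some bag; for every edge, both endpoints lie together in some bag; and for every vertex, the bags containing it form a connected subtree. Here edge (c,e) lies in no bag, so the decomposition is invalid.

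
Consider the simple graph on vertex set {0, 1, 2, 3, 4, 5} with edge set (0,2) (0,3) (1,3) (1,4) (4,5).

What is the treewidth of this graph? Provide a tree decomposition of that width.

Treewidth 1.
One such decomposition:
Bags: B1 = {4, 5}  B2 = {1, 4}  B3 = {1, 3}  B4 = {0, 3}  B5 = {0, 2}
Tree: B1–B2, B2–B3, B3–B4, B4–B5

The largest bag has 2 vertices, giving width 1; this decomposition certifies tw(G) ≤ 1. Any graph with an edge has treewidth ≥ 1, and G has the edge 5–4. Hence tw(G) = 1 exactly.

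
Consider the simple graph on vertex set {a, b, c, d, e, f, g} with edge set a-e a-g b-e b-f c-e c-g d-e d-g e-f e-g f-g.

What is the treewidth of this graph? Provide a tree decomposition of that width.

The largest bag has 3 vertices, giving width 2; this decomposition certifies tw(G) ≤ 2. Conversely, {d, e, g} is a clique of size 3, and the vertices of any clique must share a bag in every tree decomposition; so some bag has ≥ 3 vertices and tw(G) ≥ 2. Therefore the treewidth is 2.

Treewidth 2.
One optimal decomposition is:
Bags: B1 = {a, e, g}  B2 = {e, f, g}  B3 = {d, e, g}  B4 = {b, e, f}  B5 = {c, e, g}
Tree: B1–B2, B2–B3, B2–B4, B3–B5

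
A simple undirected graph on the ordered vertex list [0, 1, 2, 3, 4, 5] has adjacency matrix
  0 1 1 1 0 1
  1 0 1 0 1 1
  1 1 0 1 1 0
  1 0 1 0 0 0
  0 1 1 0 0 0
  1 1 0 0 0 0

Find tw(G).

A width-2 tree decomposition is:
Bags: B1 = {0, 1, 5}  B2 = {0, 1, 2}  B3 = {0, 2, 3}  B4 = {1, 2, 4}
Tree: B1–B2, B2–B3, B2–B4
Each bag holds 3 vertices, so the decomposition has width 2, which upper-bounds the treewidth. For the lower bound, the 3 vertices {0, 1, 2} are pairwise adjacent, and any tree decomposition puts a clique entirely inside one bag — forcing width ≥ 2. Therefore the treewidth is 2.

2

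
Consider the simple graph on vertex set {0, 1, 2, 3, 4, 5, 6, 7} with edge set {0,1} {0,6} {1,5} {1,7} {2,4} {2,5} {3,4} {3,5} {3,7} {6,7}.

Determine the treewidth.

A width-2 tree decomposition is:
Bags: B1 = {2, 3, 4}  B2 = {2, 3, 5}  B3 = {3, 5, 7}  B4 = {1, 5, 7}  B5 = {1, 6, 7}  B6 = {0, 1, 6}
Tree: B1–B2, B2–B3, B3–B4, B4–B5, B5–B6
The largest bag has 3 vertices, giving width 2; this decomposition certifies tw(G) ≤ 2. The edges 4–2–5–3–4 form a cycle, so G is not a tree and its treewidth is at least 2. Therefore the treewidth is 2.

2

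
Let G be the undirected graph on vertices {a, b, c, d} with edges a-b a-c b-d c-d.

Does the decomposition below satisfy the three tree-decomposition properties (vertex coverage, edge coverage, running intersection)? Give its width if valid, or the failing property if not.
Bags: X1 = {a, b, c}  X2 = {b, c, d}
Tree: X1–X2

Every vertex of G appears in some bag (union = {a, b, c, d}); every edge is covered by a bag; and for each vertex v the set of bags containing v is connected in the bag tree. The decomposition is therefore valid. The largest bag has 3 vertices, so the width is 2.

Yes; width 2.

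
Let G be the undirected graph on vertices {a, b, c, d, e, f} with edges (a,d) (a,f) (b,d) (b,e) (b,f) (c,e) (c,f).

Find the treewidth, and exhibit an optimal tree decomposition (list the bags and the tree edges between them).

Treewidth 2.
One such decomposition:
Bags: B1 = {c, e, f}  B2 = {b, e, f}  B3 = {a, b, f}  B4 = {a, b, d}
Tree: B1–B2, B2–B3, B3–B4

Every bag has size at most 3, so the width is 3 − 1 = 2 and tw(G) ≤ 2. Since c–e–b–f–c is a cycle in G, G is not acyclic. Forests are exactly the graphs of treewidth ≤ 1, so tw(G) ≥ 2. The upper and lower bounds meet at 2, so that is the treewidth.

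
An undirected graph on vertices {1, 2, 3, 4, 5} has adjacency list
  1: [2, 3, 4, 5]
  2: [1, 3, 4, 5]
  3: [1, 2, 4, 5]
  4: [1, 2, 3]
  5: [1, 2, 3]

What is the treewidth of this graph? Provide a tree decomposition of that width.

Treewidth 3.
One such decomposition:
Bags: B1 = {1, 2, 3, 5}  B2 = {1, 2, 3, 4}
Tree: B1–B2

Each bag holds 4 vertices, so the decomposition has width 3, which upper-bounds the treewidth. For the lower bound, the 4 vertices {1, 2, 3, 4} are pairwise adjacent, and any tree decomposition puts a clique entirely inside one bag — forcing width ≥ 3. Combining the bounds, tw(G) = 3.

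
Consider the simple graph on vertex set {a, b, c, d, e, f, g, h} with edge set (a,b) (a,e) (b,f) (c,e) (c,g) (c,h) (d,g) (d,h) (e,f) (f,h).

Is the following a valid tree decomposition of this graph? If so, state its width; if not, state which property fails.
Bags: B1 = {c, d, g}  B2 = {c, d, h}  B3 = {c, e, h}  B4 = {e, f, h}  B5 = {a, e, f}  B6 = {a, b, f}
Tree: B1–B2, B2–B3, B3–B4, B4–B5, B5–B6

Checking the three conditions: (i) the bags cover all of {a, b, c, d, e, f, g, h}; (ii) for each edge, some bag contains both endpoints; (iii) the bags containing any fixed vertex form a subtree. All hold, so the decomposition is valid with width 3 − 1 = 2.

Yes; width 2.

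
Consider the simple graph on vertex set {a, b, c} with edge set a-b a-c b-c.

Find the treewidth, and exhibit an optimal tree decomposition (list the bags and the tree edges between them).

Treewidth 2.
One such decomposition:
Bags: B1 = {a, b, c}
Tree: (single bag)

With just one bag of size 3, the width is 3 − 1 = 2, so tw(G) ≤ 2. Conversely, {a, b, c} is a clique of size 3, and the vertices of any clique must share a bag in every tree decomposition; so some bag has ≥ 3 vertices and tw(G) ≥ 2. Hence tw(G) = 2 exactly.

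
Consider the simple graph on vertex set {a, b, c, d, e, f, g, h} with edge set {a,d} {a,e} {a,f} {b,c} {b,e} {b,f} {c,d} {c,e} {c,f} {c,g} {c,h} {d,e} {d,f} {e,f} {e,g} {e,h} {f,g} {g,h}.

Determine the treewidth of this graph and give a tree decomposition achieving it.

Treewidth 3.
One such decomposition:
Bags: B1 = {c, d, e, f}  B2 = {a, d, e, f}  B3 = {c, e, f, g}  B4 = {b, c, e, f}  B5 = {c, e, g, h}
Tree: B1–B2, B1–B3, B3–B4, B3–B5

Every bag has size at most 4, so the width is 4 − 1 = 3 and tw(G) ≤ 3. For the lower bound, the 4 vertices {c, e, g, h} are pairwise adjacent, and any tree decomposition puts a clique entirely inside one bag — forcing width ≥ 3. Therefore the treewidth is 3.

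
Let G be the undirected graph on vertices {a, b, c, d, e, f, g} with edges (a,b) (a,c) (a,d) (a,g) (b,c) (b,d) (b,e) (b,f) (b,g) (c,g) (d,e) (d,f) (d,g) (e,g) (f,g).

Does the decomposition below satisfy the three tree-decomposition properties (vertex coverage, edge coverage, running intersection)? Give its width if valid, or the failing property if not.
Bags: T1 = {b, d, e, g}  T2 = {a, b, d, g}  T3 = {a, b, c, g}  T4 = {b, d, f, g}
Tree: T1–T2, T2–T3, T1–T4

Checking the three conditions: (i) the bags cover all of {a, b, c, d, e, f, g}; (ii) for each edge, some bag contains both endpoints; (iii) the bags containing any fixed vertex form a subtree. All hold, so the decomposition is valid with width 4 − 1 = 3.

Yes; width 3.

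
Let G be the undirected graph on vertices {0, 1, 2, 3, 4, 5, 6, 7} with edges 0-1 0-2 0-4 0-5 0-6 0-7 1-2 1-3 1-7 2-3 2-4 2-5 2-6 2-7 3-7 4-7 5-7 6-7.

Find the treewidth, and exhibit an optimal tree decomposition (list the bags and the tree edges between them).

Treewidth 3.
Bags: B1 = {0, 2, 5, 7}  B2 = {0, 2, 6, 7}  B3 = {0, 1, 2, 7}  B4 = {0, 2, 4, 7}  B5 = {1, 2, 3, 7}
Tree: B1–B2, B2–B3, B1–B4, B3–B5

Each bag holds 4 vertices, so the decomposition has width 3, which upper-bounds the treewidth. Conversely, {0, 1, 2, 7} is a clique of size 4, and the vertices of any clique must share a bag in every tree decomposition; so some bag has ≥ 4 vertices and tw(G) ≥ 3. The upper and lower bounds meet at 3, so that is the treewidth.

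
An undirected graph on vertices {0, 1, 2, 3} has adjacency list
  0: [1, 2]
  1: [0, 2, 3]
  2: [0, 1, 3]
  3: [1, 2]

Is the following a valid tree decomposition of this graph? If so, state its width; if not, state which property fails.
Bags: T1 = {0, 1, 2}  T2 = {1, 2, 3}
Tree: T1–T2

Yes; width 2.

Vertex coverage: the bags together contain {0, 1, 2, 3}, the full vertex set. Edge coverage: each edge of G has both endpoints in at least one bag. Running intersection: for every vertex, the bags containing it form a connected subtree. All three properties hold, so this is a valid tree decomposition of width max|bag| − 1 = 2, and hence tw(G) ≤ 2.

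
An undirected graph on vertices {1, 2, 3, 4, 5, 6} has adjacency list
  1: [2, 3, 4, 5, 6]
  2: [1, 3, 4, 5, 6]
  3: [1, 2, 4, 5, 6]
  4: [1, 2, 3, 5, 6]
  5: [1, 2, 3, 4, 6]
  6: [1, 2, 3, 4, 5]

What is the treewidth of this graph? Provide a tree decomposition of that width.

A single bag containing all 6 vertices is trivially a valid decomposition of width 5. On the other hand G contains the 6-clique {1, 2, 3, 4, 5, 6}. A clique must lie in a single bag of any decomposition, so no decomposition can have width below 5. Hence tw(G) = 5 exactly.

Treewidth 5.
One optimal decomposition is:
Bags: B1 = {1, 2, 3, 4, 5, 6}
Tree: (single bag)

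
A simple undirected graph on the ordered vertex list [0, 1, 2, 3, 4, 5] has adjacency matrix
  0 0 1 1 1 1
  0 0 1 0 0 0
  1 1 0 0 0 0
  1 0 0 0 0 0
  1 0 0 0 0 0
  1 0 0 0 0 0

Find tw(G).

1

A width-1 tree decomposition is:
Bags: B1 = {0, 2}  B2 = {0, 4}  B3 = {0, 3}  B4 = {0, 5}  B5 = {1, 2}
Tree: B1–B2, B1–B3, B3–B4, B1–B5
Each bag holds 2 vertices, so the decomposition has width 1, which upper-bounds the treewidth. G has an edge, so its treewidth is at least 1. Combining the bounds, tw(G) = 1.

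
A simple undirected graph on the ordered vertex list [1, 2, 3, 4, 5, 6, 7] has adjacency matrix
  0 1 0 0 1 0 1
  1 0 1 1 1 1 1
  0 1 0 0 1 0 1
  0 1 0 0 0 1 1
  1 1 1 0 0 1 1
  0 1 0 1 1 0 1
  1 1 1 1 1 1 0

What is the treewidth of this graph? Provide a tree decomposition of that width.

The largest bag has 4 vertices, giving width 3; this decomposition certifies tw(G) ≤ 3. For the lower bound, the 4 vertices {2, 4, 6, 7} are pairwise adjacent, and any tree decomposition puts a clique entirely inside one bag — forcing width ≥ 3. Hence tw(G) = 3 exactly.

Treewidth 3.
Bags: B1 = {2, 3, 5, 7}  B2 = {1, 2, 5, 7}  B3 = {2, 5, 6, 7}  B4 = {2, 4, 6, 7}
Tree: B1–B2, B2–B3, B3–B4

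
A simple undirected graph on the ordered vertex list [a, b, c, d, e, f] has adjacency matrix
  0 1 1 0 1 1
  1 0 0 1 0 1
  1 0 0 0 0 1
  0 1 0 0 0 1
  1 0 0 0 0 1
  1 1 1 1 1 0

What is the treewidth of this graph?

A width-2 tree decomposition is:
Bags: B1 = {a, b, f}  B2 = {a, e, f}  B3 = {b, d, f}  B4 = {a, c, f}
Tree: B1–B2, B1–B3, B1–B4
Each bag holds 3 vertices, so the decomposition has width 2, which upper-bounds the treewidth. Conversely, {b, d, f} is a clique of size 3, and the vertices of any clique must share a bag in every tree decomposition; so some bag has ≥ 3 vertices and tw(G) ≥ 2. Combining the bounds, tw(G) = 2.

2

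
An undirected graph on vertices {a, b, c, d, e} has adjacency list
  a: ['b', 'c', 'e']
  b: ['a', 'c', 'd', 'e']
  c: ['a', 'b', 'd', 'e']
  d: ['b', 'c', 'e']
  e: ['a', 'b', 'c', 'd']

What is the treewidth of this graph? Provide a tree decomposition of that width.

Each bag holds 4 vertices, so the decomposition has width 3, which upper-bounds the treewidth. For the lower bound, the 4 vertices {b, c, d, e} are pairwise adjacent, and any tree decomposition puts a clique entirely inside one bag — forcing width ≥ 3. Hence tw(G) = 3 exactly.

Treewidth 3.
One optimal decomposition is:
Bags: B1 = {a, b, c, e}  B2 = {b, c, d, e}
Tree: B1–B2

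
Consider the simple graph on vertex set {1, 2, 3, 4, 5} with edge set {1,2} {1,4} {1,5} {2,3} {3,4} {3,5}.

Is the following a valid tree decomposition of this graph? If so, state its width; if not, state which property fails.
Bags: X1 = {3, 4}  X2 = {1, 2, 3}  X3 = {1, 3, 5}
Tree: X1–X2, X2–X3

A tree decomposition must satisfy three properties: every vertex lies in some bag; for every edge, both endpoints lie together in some bag; and for every vertex, the bags containing it form a connected subtree. Here edge (1,4) lies in no bag, so the decomposition is invalid.

No — edge (1,4) lies in no bag.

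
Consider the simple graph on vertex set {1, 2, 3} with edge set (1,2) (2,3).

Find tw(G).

1

A width-1 tree decomposition is:
Bags: B1 = {1, 2}  B2 = {2, 3}
Tree: B1–B2
Every bag has size at most 2, so the width is 2 − 1 = 1 and tw(G) ≤ 1. Any graph with an edge has treewidth ≥ 1, and G has the edge 2–1. Combining the bounds, tw(G) = 1.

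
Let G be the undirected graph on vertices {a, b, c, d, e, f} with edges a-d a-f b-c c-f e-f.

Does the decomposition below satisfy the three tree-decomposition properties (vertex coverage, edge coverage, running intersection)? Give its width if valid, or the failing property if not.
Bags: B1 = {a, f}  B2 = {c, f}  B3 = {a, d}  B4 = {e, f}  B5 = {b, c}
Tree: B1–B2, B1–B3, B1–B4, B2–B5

Yes; width 1.

Checking the three conditions: (i) the bags cover all of {a, b, c, d, e, f}; (ii) for each edge, some bag contains both endpoints; (iii) the bags containing any fixed vertex form a subtree. All hold, so the decomposition is valid with width 2 − 1 = 1.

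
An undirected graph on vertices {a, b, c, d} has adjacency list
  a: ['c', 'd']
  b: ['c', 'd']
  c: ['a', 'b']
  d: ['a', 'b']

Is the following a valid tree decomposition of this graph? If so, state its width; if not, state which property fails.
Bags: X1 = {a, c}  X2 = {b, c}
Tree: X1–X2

A tree decomposition must satisfy three properties: every vertex lies in some bag; for every edge, both endpoints lie together in some bag; and for every vertex, the bags containing it form a connected subtree. Here vertex d appears in no bag, so the decomposition is invalid.

No — vertex d appears in no bag.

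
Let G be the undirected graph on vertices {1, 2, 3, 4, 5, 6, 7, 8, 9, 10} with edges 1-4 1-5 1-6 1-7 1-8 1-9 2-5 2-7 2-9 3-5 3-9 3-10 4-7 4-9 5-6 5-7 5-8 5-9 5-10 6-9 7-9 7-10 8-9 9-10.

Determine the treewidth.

A width-3 tree decomposition is:
Bags: B1 = {3, 5, 9, 10}  B2 = {5, 7, 9, 10}  B3 = {2, 5, 7, 9}  B4 = {1, 5, 7, 9}  B5 = {1, 5, 8, 9}  B6 = {1, 4, 7, 9}  B7 = {1, 5, 6, 9}
Tree: B1–B2, B2–B3, B2–B4, B4–B5, B4–B6, B5–B7
Each bag holds 4 vertices, so the decomposition has width 3, which upper-bounds the treewidth. For the lower bound, the 4 vertices {1, 4, 7, 9} are pairwise adjacent, and any tree decomposition puts a clique entirely inside one bag — forcing width ≥ 3. Therefore the treewidth is 3.

3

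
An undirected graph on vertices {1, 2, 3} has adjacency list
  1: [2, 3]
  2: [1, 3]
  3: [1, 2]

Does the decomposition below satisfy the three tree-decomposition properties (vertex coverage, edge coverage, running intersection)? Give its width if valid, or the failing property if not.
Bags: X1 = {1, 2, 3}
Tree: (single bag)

Checking the three conditions: (i) the bags cover all of {1, 2, 3}; (ii) for each edge, some bag contains both endpoints; (iii) the bags containing any fixed vertex form a subtree. All hold, so the decomposition is valid with width 3 − 1 = 2.

Yes; width 2.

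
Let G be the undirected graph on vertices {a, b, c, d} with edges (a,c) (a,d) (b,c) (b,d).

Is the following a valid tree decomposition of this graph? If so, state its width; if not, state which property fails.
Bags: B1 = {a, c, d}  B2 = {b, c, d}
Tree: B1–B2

Vertex coverage: the bags together contain {a, b, c, d}, the full vertex set. Edge coverage: each edge of G has both endpoints in at least one bag. Running intersection: for every vertex, the bags containing it form a connected subtree. All three properties hold, so this is a valid tree decomposition of width max|bag| − 1 = 2, and hence tw(G) ≤ 2.

Yes; width 2.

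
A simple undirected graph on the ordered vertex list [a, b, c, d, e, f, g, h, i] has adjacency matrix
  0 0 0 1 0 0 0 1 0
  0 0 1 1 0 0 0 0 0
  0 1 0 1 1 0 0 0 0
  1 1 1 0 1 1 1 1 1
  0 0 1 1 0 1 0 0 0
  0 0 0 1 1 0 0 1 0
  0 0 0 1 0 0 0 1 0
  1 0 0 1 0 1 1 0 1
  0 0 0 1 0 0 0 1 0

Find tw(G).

A width-2 tree decomposition is:
Bags: B1 = {d, f, h}  B2 = {a, d, h}  B3 = {d, g, h}  B4 = {d, e, f}  B5 = {d, h, i}  B6 = {c, d, e}  B7 = {b, c, d}
Tree: B1–B2, B1–B3, B1–B4, B1–B5, B4–B6, B6–B7
Each bag holds 3 vertices, so the decomposition has width 2, which upper-bounds the treewidth. Conversely, {c, d, e} is a clique of size 3, and the vertices of any clique must share a bag in every tree decomposition; so some bag has ≥ 3 vertices and tw(G) ≥ 2. Hence tw(G) = 2 exactly.

2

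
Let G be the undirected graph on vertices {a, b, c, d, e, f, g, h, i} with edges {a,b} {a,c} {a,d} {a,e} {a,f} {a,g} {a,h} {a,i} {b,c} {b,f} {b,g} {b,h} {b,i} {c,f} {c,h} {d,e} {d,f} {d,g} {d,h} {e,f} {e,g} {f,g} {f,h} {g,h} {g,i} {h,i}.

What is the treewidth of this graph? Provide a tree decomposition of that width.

Every bag has size at most 5, so the width is 5 − 1 = 4 and tw(G) ≤ 4. Conversely, {a, d, e, f, g} is a clique of size 5, and the vertices of any clique must share a bag in every tree decomposition; so some bag has ≥ 5 vertices and tw(G) ≥ 4. Combining the bounds, tw(G) = 4.

Treewidth 4.
One such decomposition:
Bags: B1 = {a, b, f, g, h}  B2 = {a, b, c, f, h}  B3 = {a, d, f, g, h}  B4 = {a, d, e, f, g}  B5 = {a, b, g, h, i}
Tree: B1–B2, B1–B3, B3–B4, B1–B5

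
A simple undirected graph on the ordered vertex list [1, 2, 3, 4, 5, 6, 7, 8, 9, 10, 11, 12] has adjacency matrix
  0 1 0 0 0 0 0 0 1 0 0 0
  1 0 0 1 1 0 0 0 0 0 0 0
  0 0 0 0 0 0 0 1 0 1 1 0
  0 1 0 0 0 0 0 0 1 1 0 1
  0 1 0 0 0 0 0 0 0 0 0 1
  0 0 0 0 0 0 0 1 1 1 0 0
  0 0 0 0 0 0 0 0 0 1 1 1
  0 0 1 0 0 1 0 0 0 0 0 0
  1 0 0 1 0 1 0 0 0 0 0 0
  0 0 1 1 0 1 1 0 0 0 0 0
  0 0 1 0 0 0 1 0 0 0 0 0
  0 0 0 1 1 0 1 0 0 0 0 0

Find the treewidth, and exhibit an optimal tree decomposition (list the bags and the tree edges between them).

Each bag holds 4 vertices, so the decomposition has width 3, which upper-bounds the treewidth. For the lower bound: the 4 vertex sets {3,8,11}, {7}, {10}, {4,6,9,12} are disjoint, each induces a connected subgraph, and every pair is joined by at least one edge of G. Contracting each set to a single vertex therefore yields K_{4} as a minor, and since treewidth is minor-monotone, tw(G) ≥ tw(K_{4}) = 3. Hence tw(G) = 3 exactly.

Treewidth 3.
One optimal decomposition is:
Bags: B1 = {3, 7, 8, 11}  B2 = {3, 7, 8, 10}  B3 = {6, 7, 8, 10}  B4 = {6, 7, 10, 12}  B5 = {4, 6, 10, 12}  B6 = {4, 6, 9, 12}  B7 = {4, 5, 9, 12}  B8 = {2, 4, 5, 9}  B9 = {1, 2, 5, 9}
Tree: B1–B2, B2–B3, B3–B4, B4–B5, B5–B6, B6–B7, B7–B8, B8–B9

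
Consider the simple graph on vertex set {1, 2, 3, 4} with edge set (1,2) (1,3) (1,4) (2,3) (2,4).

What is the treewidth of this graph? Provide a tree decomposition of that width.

The largest bag has 3 vertices, giving width 2; this decomposition certifies tw(G) ≤ 2. For the lower bound, the 3 vertices {1, 2, 3} are pairwise adjacent, and any tree decomposition puts a clique entirely inside one bag — forcing width ≥ 2. Combining the bounds, tw(G) = 2.

Treewidth 2.
Bags: B1 = {1, 2, 3}  B2 = {1, 2, 4}
Tree: B1–B2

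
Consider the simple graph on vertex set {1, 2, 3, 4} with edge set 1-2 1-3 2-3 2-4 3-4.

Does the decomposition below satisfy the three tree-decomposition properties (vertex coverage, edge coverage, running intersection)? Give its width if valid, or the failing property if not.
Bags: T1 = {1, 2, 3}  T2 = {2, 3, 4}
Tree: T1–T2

Yes; width 2.

Checking the three conditions: (i) the bags cover all of {1, 2, 3, 4}; (ii) for each edge, some bag contains both endpoints; (iii) the bags containing any fixed vertex form a subtree. All hold, so the decomposition is valid with width 3 − 1 = 2.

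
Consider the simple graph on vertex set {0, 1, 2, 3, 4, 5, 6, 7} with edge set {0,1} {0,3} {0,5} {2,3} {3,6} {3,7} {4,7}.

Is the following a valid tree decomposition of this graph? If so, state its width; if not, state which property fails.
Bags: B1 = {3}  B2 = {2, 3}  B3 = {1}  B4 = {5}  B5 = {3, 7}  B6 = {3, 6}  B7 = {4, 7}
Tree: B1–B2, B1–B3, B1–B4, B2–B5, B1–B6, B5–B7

No — vertex 0 appears in no bag.

A tree decomposition must satisfy three properties: every vertex lies in some bag; for every edge, both endpoints lie together in some bag; and for every vertex, the bags containing it form a connected subtree. Here vertex 0 appears in no bag, so the decomposition is invalid.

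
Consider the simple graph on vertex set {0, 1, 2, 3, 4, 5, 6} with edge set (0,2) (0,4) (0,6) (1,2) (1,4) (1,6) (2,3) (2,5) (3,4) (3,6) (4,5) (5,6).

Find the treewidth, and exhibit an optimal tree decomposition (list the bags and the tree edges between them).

The largest bag has 4 vertices, giving width 3; this decomposition certifies tw(G) ≤ 3. For the lower bound: the 4 vertex sets {2,3}, {5,6}, {4}, {1} are disjoint, each induces a connected subgraph, and every pair is joined by at least one edge of G. Contracting each set to a single vertex therefore yields K_{4} as a minor, and since treewidth is minor-monotone, tw(G) ≥ tw(K_{4}) = 3. The upper and lower bounds meet at 3, so that is the treewidth.

Treewidth 3.
Bags: B1 = {2, 3, 4, 6}  B2 = {2, 4, 5, 6}  B3 = {1, 2, 4, 6}  B4 = {0, 2, 4, 6}
Tree: B1–B2, B2–B3, B3–B4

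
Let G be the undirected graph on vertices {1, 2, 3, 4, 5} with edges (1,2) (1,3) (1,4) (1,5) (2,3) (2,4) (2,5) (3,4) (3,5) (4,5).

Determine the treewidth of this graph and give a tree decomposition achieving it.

With just one bag of size 5, the width is 5 − 1 = 4, so tw(G) ≤ 4. On the other hand G contains the 5-clique {1, 2, 3, 4, 5}. A clique must lie in a single bag of any decomposition, so no decomposition can have width below 4. The upper and lower bounds meet at 4, so that is the treewidth.

Treewidth 4.
One optimal decomposition is:
Bags: B1 = {1, 2, 3, 4, 5}
Tree: (single bag)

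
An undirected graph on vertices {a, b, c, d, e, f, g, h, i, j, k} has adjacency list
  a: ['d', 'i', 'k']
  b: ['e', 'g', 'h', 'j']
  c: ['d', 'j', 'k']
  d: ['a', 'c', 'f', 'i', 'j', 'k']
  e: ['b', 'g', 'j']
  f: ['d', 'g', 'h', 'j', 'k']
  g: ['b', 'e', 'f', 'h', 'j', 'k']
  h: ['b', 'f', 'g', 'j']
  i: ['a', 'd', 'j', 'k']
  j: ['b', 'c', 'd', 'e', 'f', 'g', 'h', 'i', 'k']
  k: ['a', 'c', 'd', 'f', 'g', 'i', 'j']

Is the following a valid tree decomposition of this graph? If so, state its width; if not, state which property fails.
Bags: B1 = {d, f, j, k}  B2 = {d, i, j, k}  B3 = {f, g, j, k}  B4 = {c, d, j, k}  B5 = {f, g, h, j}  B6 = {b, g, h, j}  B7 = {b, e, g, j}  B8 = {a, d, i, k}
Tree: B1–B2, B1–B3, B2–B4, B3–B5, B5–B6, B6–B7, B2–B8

Vertex coverage: the bags together contain {a, b, c, d, e, f, g, h, i, j, k}, the full vertex set. Edge coverage: each edge of G has both endpoints in at least one bag. Running intersection: for every vertex, the bags containing it form a connected subtree. All three properties hold, so this is a valid tree decomposition of width max|bag| − 1 = 3, and hence tw(G) ≤ 3.

Yes; width 3.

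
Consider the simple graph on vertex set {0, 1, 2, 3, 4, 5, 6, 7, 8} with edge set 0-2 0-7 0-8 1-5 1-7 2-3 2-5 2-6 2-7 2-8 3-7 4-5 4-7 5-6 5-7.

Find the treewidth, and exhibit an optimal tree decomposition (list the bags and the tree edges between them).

Treewidth 2.
Bags: B1 = {2, 3, 7}  B2 = {0, 2, 7}  B3 = {0, 2, 8}  B4 = {2, 5, 7}  B5 = {2, 5, 6}  B6 = {4, 5, 7}  B7 = {1, 5, 7}
Tree: B1–B2, B2–B3, B1–B4, B4–B5, B4–B6, B6–B7

The largest bag has 3 vertices, giving width 2; this decomposition certifies tw(G) ≤ 2. Conversely, {1, 5, 7} is a clique of size 3, and the vertices of any clique must share a bag in every tree decomposition; so some bag has ≥ 3 vertices and tw(G) ≥ 2. Hence tw(G) = 2 exactly.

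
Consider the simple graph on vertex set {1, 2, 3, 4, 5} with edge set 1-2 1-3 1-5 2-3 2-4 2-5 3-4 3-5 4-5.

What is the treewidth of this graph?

3

A width-3 tree decomposition is:
Bags: B1 = {1, 2, 3, 5}  B2 = {2, 3, 4, 5}
Tree: B1–B2
Each bag holds 4 vertices, so the decomposition has width 3, which upper-bounds the treewidth. Conversely, {1, 2, 3, 5} is a clique of size 4, and the vertices of any clique must share a bag in every tree decomposition; so some bag has ≥ 4 vertices and tw(G) ≥ 3. The upper and lower bounds meet at 3, so that is the treewidth.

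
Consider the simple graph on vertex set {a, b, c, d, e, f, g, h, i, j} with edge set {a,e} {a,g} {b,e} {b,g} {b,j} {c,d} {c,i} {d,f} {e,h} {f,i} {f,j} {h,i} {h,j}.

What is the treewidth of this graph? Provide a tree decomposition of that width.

Each bag holds 3 vertices, so the decomposition has width 2, which upper-bounds the treewidth. For the lower bound, G contains the cycle d–c–i–f–d, so G is not a forest; only forests have treewidth ≤ 1, hence tw(G) ≥ 2. The upper and lower bounds meet at 2, so that is the treewidth.

Treewidth 2.
Bags: B1 = {c, d, f}  B2 = {c, f, i}  B3 = {f, i, j}  B4 = {h, i, j}  B5 = {b, h, j}  B6 = {b, e, h}  B7 = {b, e, g}  B8 = {a, e, g}
Tree: B1–B2, B2–B3, B3–B4, B4–B5, B5–B6, B6–B7, B7–B8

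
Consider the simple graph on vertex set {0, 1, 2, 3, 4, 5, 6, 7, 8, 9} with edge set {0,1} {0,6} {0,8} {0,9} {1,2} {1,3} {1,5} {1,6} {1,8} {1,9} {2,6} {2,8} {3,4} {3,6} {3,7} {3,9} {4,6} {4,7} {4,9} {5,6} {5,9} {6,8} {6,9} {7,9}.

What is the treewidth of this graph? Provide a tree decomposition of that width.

Treewidth 3.
Bags: B1 = {1, 3, 6, 9}  B2 = {3, 4, 6, 9}  B3 = {0, 1, 6, 9}  B4 = {0, 1, 6, 8}  B5 = {3, 4, 7, 9}  B6 = {1, 5, 6, 9}  B7 = {1, 2, 6, 8}
Tree: B1–B2, B1–B3, B3–B4, B2–B5, B3–B6, B4–B7

Every bag has size at most 4, so the width is 4 − 1 = 3 and tw(G) ≤ 3. On the other hand G contains the 4-clique {0, 1, 6, 8}. A clique must lie in a single bag of any decomposition, so no decomposition can have width below 3. Therefore the treewidth is 3.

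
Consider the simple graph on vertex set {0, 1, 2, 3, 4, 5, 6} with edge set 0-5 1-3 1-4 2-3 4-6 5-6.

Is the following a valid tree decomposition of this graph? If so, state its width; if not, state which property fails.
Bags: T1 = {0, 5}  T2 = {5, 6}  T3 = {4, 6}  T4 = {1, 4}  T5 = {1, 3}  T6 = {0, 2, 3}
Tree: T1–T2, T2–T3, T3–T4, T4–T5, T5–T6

A tree decomposition must satisfy three properties: every vertex lies in some bag; for every edge, both endpoints lie together in some bag; and for every vertex, the bags containing it form a connected subtree. Here bags containing vertex 0 are not connected in the tree, so the decomposition is invalid.

No — bags containing vertex 0 are not connected in the tree.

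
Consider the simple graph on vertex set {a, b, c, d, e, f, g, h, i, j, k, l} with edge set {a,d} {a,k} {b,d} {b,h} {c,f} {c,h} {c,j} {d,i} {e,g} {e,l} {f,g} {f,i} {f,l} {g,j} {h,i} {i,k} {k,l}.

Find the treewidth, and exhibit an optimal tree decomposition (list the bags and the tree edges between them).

Treewidth 3.
Bags: B1 = {e, g, j, l}  B2 = {f, g, j, l}  B3 = {c, f, j, l}  B4 = {c, f, k, l}  B5 = {c, f, i, k}  B6 = {c, h, i, k}  B7 = {a, h, i, k}  B8 = {a, d, h, i}  B9 = {a, b, d, h}
Tree: B1–B2, B2–B3, B3–B4, B4–B5, B5–B6, B6–B7, B7–B8, B8–B9

Every bag has size at most 4, so the width is 4 − 1 = 3 and tw(G) ≤ 3. For the lower bound: the 4 vertex sets {e,g,j}, {l}, {f}, {c,h,i,k} are disjoint, each induces a connected subgraph, and every pair is joined by at least one edge of G. Contracting each set to a single vertex therefore yields K_{4} as a minor, and since treewidth is minor-monotone, tw(G) ≥ tw(K_{4}) = 3. Combining the bounds, tw(G) = 3.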